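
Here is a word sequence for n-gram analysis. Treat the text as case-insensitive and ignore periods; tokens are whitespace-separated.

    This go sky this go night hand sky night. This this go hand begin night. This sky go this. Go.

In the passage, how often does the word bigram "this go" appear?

4

Scanning the 19 overlapping bigram windows for "this go":
  position 1–2: this go
  position 4–5: this go
  position 11–12: this go
  position 19–20: this go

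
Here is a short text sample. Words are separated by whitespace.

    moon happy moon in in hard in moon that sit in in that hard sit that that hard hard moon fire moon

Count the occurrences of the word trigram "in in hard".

1

Scanning the 20 overlapping trigram windows for "in in hard":
  position 4–6: in in hard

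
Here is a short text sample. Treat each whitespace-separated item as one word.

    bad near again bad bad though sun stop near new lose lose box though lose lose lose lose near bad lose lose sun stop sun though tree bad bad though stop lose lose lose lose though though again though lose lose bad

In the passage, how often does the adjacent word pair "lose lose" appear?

Scanning the 41 overlapping bigram windows for "lose lose":
  position 11–12: lose lose
  position 15–16: lose lose
  position 16–17: lose lose
  position 17–18: lose lose
  position 21–22: lose lose
  position 32–33: lose lose
  position 33–34: lose lose
  position 34–35: lose lose
  position 40–41: lose lose

9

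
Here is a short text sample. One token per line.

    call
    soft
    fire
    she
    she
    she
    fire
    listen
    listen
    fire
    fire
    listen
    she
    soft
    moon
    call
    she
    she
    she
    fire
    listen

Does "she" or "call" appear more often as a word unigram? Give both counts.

"she" (7 vs 2)

"she": 7 occurrences
"call": 2 occurrences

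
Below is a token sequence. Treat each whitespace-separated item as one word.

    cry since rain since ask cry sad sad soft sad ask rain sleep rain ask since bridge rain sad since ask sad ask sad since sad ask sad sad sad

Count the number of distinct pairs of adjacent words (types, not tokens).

30 tokens → 29 bigram windows in total.
Repeated bigrams (each contributes count−1 duplicates):
  ask sad: 3
  sad ask: 3
  sad sad: 3
  sad since: 2
  since ask: 2
8 duplicate windows → 29 − 8 = 21 distinct.

21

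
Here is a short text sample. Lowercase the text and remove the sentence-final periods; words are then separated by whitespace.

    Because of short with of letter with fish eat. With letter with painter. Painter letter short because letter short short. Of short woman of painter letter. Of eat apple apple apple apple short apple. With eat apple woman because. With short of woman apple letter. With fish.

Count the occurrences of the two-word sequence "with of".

1

Scanning the 46 overlapping bigram windows for "with of":
  position 4–5: with of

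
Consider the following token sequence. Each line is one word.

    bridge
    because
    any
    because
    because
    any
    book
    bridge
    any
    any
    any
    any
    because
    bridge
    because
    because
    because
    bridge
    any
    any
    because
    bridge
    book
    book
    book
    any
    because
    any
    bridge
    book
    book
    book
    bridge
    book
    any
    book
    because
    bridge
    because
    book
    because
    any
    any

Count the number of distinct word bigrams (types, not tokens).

15

43 tokens → 42 bigram windows in total.
Repeated bigrams (each contributes count−1 duplicates):
  any any: 5
  any because: 4
  because any: 4
  because bridge: 4
  book book: 4
  because because: 3
  bridge because: 3
  bridge book: 3
  … (5 more repeated)
27 duplicate windows → 42 − 27 = 15 distinct.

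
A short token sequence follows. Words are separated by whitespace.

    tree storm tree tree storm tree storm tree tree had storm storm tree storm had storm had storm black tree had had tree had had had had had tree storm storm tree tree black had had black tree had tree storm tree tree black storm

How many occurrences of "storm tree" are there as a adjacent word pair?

6

Scanning the 44 overlapping bigram windows for "storm tree":
  position 2–3: storm tree
  position 5–6: storm tree
  position 7–8: storm tree
  position 12–13: storm tree
  position 31–32: storm tree
  position 41–42: storm tree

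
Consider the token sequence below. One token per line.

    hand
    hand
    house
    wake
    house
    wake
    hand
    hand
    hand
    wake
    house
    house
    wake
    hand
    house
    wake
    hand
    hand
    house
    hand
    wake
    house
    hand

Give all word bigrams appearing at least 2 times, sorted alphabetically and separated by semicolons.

hand hand; hand house; hand wake; house hand; house wake; wake hand; wake house

Bigram counts meeting the condition (at least 2 times):
  hand hand: 4
  hand house: 3
  hand wake: 2
  house hand: 2
  house wake: 4
  wake hand: 3
  wake house: 3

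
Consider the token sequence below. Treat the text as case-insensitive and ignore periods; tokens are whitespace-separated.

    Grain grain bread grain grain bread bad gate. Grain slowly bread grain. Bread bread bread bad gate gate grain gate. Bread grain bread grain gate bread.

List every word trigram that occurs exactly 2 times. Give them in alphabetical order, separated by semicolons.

Trigram counts meeting the condition (exactly 2 times):
  bread bad gate: 2
  bread grain bread: 2
  grain bread grain: 2
  grain gate bread: 2
  grain grain bread: 2

bread bad gate; bread grain bread; grain bread grain; grain gate bread; grain grain bread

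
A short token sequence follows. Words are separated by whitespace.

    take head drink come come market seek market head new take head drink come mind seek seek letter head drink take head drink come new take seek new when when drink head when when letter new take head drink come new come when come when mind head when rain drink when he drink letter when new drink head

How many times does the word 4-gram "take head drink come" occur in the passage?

Scanning the 55 overlapping 4-gram windows for "take head drink come":
  position 1–4: take head drink come
  position 11–14: take head drink come
  position 21–24: take head drink come
  position 37–40: take head drink come

4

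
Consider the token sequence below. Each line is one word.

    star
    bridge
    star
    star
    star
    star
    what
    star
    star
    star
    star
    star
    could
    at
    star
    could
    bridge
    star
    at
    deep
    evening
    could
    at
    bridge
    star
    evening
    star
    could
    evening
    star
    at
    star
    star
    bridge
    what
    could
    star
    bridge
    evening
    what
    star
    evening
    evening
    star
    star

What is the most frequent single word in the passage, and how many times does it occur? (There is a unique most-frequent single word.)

Unigram frequencies (highest first):
  star: 21
  evening: 6
  bridge: 5
  could: 5
  at: 4
  what: 3
  … (1 more, each ≤ 1)

"star", 21 times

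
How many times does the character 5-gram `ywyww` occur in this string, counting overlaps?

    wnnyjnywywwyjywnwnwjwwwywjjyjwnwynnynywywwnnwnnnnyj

2

Sliding a length-5 window over the 51 characters (47 positions):
  position 7–11: ywyww
  position 38–42: ywyww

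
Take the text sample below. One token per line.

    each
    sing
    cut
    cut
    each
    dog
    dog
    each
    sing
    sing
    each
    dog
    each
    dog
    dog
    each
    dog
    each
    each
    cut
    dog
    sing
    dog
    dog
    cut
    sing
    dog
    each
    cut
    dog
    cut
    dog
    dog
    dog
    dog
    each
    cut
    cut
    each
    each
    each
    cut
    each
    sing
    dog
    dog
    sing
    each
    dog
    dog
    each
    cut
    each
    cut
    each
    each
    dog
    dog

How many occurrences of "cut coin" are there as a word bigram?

0

Scanning the 57 overlapping bigram windows for "cut coin":
  (none found)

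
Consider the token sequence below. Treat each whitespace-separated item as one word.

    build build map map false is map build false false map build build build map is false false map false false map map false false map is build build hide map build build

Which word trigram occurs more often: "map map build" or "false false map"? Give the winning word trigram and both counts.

"false false map" (4 vs 0)

"map map build": 0 occurrences
"false false map": 4 occurrences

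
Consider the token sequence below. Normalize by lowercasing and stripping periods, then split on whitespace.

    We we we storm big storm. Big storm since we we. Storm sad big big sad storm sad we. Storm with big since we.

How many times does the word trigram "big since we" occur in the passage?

Scanning the 22 overlapping trigram windows for "big since we":
  position 22–24: big since we

1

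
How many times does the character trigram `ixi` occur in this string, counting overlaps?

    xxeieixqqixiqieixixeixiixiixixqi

5

Sliding a length-3 window over the 32 characters (30 positions):
  position 10–12: ixi
  position 16–18: ixi
  position 21–23: ixi
  position 24–26: ixi
  position 27–29: ixi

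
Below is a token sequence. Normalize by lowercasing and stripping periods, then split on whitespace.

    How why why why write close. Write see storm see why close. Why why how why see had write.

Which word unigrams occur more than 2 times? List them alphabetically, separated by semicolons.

Unigram counts meeting the condition (more than 2 times):
  see: 3
  why: 7
  write: 3

see; why; write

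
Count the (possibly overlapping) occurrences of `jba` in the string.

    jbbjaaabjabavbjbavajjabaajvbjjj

1

Sliding a length-3 window over the 31 characters (29 positions):
  position 15–17: jba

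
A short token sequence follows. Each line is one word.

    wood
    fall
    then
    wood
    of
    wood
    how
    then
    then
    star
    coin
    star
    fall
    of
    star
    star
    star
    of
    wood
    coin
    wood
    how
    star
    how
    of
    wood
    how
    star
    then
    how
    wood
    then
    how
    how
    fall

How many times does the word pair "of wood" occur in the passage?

3

Scanning the 34 overlapping bigram windows for "of wood":
  position 5–6: of wood
  position 18–19: of wood
  position 25–26: of wood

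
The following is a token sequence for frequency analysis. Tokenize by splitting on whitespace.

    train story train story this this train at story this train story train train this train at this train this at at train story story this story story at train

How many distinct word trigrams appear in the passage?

30 tokens → 28 trigram windows in total.
Repeated trigrams (each contributes count−1 duplicates):
  this train at: 2
  train story train: 2
2 duplicate windows → 28 − 2 = 26 distinct.

26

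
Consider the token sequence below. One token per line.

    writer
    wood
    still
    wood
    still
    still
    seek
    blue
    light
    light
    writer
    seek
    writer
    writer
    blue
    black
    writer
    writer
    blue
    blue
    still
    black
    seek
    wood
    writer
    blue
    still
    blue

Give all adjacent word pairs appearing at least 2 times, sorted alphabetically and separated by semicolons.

blue still; wood still; writer blue; writer writer

Bigram counts meeting the condition (at least 2 times):
  blue still: 2
  wood still: 2
  writer blue: 3
  writer writer: 2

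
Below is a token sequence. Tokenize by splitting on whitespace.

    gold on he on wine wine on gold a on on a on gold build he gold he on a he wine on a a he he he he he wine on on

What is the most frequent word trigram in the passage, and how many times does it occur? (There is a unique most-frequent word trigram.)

Trigram frequencies (highest first):
  he he he: 3
  he wine on: 2
  gold on he: 1
  on he on: 1
  he on wine: 1
  on wine wine: 1
  … (22 more, each ≤ 1)

"he he he", 3 times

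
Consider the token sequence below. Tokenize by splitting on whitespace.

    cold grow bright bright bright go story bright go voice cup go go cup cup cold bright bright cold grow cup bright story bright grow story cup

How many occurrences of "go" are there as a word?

4

Scanning the 27 tokens for "go":
  position 6: go
  position 9: go
  position 12: go
  position 13: go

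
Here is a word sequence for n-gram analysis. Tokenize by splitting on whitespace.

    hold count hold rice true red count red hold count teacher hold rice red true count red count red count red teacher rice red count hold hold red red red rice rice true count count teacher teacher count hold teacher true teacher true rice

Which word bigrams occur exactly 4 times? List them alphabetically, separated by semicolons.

Bigram counts meeting the condition (exactly 4 times):
  count red: 4
  red count: 4

count red; red count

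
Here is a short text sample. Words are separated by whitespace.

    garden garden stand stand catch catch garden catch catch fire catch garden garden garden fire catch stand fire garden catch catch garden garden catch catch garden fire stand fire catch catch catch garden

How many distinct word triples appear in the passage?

25

33 tokens → 31 trigram windows in total.
Repeated trigrams (each contributes count−1 duplicates):
  catch catch garden: 4
  garden catch catch: 3
  catch garden garden: 2
6 duplicate windows → 31 − 6 = 25 distinct.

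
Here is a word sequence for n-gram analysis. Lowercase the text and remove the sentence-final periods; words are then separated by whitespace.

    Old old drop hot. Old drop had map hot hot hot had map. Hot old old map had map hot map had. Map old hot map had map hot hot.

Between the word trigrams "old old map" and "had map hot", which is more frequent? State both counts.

"old old map": 1 occurrence
"had map hot": 4 occurrences

"had map hot" (4 vs 1)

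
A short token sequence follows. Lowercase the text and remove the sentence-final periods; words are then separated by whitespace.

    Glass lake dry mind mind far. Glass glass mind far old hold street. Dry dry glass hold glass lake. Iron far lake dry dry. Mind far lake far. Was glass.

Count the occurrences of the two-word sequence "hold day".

Scanning the 29 overlapping bigram windows for "hold day":
  (none found)

0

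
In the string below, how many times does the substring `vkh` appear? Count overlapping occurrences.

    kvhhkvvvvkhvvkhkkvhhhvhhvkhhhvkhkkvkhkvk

5

Sliding a length-3 window over the 40 characters (38 positions):
  position 9–11: vkh
  position 13–15: vkh
  position 25–27: vkh
  position 30–32: vkh
  position 35–37: vkh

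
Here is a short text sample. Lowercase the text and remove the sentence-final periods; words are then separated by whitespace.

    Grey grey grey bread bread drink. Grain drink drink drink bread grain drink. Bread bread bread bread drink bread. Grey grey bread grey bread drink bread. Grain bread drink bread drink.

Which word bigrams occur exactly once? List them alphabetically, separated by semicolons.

drink grain; grain bread

Bigram counts meeting the condition (exactly once):
  drink grain: 1
  grain bread: 1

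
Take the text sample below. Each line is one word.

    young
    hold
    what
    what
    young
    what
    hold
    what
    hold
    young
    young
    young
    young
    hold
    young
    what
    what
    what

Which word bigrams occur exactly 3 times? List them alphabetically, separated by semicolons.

Bigram counts meeting the condition (exactly 3 times):
  what what: 3
  young young: 3

what what; young young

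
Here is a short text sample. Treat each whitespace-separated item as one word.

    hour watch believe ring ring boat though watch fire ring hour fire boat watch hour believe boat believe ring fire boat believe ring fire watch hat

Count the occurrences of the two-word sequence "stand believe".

Scanning the 25 overlapping bigram windows for "stand believe":
  (none found)

0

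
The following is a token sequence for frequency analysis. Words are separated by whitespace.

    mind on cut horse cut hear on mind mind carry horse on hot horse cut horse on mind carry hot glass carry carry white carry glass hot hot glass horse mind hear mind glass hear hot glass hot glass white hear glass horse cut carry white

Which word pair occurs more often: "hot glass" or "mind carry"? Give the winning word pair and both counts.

"hot glass": 4 occurrences
"mind carry": 2 occurrences

"hot glass" (4 vs 2)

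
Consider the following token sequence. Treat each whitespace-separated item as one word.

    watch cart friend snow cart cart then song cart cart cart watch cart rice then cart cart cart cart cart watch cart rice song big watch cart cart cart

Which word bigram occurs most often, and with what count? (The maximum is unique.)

Bigram frequencies (highest first):
  cart cart: 9
  watch cart: 4
  cart watch: 2
  cart rice: 2
  cart friend: 1
  friend snow: 1
  … (9 more, each ≤ 1)

"cart cart", 9 times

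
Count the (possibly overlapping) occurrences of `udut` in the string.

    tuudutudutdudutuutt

3

Sliding a length-4 window over the 19 characters (16 positions):
  position 3–6: udut
  position 7–10: udut
  position 12–15: udut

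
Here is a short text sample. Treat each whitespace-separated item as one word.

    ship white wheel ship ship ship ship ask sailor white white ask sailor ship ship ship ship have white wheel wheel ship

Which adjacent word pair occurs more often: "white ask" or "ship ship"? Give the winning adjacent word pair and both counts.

"white ask": 1 occurrence
"ship ship": 6 occurrences

"ship ship" (6 vs 1)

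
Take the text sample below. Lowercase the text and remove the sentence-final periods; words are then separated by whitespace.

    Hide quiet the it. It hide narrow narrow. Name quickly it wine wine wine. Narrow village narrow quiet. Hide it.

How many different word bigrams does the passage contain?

18

20 tokens → 19 bigram windows in total.
Repeated bigrams (each contributes count−1 duplicates):
  wine wine: 2
1 duplicate windows → 19 − 1 = 18 distinct.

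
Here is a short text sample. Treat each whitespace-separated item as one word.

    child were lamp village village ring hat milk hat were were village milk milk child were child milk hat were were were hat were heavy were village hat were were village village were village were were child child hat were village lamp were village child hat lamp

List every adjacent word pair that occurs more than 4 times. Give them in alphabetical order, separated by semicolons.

hat were; were village; were were

Bigram counts meeting the condition (more than 4 times):
  hat were: 5
  were village: 6
  were were: 5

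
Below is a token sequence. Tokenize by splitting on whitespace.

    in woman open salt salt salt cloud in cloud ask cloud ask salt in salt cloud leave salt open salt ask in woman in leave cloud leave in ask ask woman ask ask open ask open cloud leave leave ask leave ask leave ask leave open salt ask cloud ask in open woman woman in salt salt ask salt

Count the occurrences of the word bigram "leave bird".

0

Scanning the 58 overlapping bigram windows for "leave bird":
  (none found)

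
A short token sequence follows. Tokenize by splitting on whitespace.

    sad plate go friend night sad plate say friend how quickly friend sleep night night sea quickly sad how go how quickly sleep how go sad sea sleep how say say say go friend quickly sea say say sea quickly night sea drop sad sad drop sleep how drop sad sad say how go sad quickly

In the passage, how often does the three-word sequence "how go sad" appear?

Scanning the 54 overlapping trigram windows for "how go sad":
  position 24–26: how go sad
  position 53–55: how go sad

2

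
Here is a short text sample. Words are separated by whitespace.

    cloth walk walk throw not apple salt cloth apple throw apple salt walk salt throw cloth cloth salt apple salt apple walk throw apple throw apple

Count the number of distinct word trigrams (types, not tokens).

26 tokens → 24 trigram windows in total.
Repeated trigrams (each contributes count−1 duplicates):
  apple throw apple: 2
1 duplicate windows → 24 − 1 = 23 distinct.

23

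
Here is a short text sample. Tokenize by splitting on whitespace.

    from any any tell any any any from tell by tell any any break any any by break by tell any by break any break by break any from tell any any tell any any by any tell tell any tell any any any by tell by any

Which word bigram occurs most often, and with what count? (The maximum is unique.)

Bigram frequencies (highest first):
  any any: 9
  tell any: 7
  any tell: 4
  any by: 4
  by tell: 3
  break any: 3
  … (9 more, each ≤ 3)

"any any", 9 times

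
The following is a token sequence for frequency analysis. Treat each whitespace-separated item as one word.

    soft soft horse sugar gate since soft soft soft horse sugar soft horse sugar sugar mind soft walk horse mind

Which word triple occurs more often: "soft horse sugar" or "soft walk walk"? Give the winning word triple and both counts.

"soft horse sugar": 3 occurrences
"soft walk walk": 0 occurrences

"soft horse sugar" (3 vs 0)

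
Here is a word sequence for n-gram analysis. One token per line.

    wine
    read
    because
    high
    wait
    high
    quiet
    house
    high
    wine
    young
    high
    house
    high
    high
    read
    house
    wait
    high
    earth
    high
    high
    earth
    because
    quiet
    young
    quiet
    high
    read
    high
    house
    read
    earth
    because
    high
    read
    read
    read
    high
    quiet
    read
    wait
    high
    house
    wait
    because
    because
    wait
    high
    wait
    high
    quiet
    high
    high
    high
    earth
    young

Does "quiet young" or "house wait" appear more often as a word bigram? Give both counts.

"quiet young": 1 occurrence
"house wait": 2 occurrences

"house wait" (2 vs 1)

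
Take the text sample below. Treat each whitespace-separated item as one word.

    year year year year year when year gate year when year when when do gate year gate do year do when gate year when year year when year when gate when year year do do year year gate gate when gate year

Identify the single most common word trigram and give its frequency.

Trigram frequencies (highest first):
  year when year: 4
  year year year: 3
  year year when: 2
  gate year when: 2
  when year when: 2
  when gate year: 2
  … (24 more, each ≤ 2)

"year when year", 4 times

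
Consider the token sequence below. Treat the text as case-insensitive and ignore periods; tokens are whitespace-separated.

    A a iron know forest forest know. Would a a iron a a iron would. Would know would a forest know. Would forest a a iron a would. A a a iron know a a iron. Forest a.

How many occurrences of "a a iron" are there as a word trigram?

Scanning the 36 overlapping trigram windows for "a a iron":
  position 1–3: a a iron
  position 9–11: a a iron
  position 12–14: a a iron
  position 24–26: a a iron
  position 30–32: a a iron
  position 34–36: a a iron

6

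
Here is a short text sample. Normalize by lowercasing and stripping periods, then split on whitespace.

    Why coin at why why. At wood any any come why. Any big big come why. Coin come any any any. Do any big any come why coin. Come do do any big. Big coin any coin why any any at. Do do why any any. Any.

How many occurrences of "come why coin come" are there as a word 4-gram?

Scanning the 44 overlapping 4-gram windows for "come why coin come":
  position 15–18: come why coin come
  position 26–29: come why coin come

2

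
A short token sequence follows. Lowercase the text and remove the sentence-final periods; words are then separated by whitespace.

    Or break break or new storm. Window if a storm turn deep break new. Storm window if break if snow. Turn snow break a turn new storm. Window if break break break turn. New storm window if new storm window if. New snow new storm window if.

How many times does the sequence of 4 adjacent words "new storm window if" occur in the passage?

6

Scanning the 44 overlapping 4-gram windows for "new storm window if":
  position 5–8: new storm window if
  position 14–17: new storm window if
  position 26–29: new storm window if
  position 34–37: new storm window if
  position 38–41: new storm window if
  position 44–47: new storm window if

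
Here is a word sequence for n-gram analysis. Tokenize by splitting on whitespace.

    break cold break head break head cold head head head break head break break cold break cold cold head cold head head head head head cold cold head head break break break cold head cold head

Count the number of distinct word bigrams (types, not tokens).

9

36 tokens → 35 bigram windows in total.
Repeated bigrams (each contributes count−1 duplicates):
  head head: 7
  cold head: 6
  break cold: 4
  head break: 4
  head cold: 4
  break break: 3
  break head: 3
  cold break: 2
  … (1 more repeated)
26 duplicate windows → 35 − 26 = 9 distinct.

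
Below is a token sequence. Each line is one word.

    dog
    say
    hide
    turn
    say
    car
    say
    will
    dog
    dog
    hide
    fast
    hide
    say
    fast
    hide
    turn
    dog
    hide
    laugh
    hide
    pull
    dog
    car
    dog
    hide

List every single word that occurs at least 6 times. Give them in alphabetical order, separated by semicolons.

dog; hide

Unigram counts meeting the condition (at least 6 times):
  dog: 6
  hide: 7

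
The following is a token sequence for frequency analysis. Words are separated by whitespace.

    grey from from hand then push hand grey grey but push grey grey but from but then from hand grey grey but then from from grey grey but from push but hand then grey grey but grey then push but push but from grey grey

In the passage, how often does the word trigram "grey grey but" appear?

Scanning the 43 overlapping trigram windows for "grey grey but":
  position 8–10: grey grey but
  position 12–14: grey grey but
  position 20–22: grey grey but
  position 26–28: grey grey but
  position 34–36: grey grey but

5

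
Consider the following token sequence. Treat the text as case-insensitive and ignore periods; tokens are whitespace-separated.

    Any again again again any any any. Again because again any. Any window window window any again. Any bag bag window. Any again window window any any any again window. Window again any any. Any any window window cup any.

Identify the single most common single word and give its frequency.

"any", 17 times

Unigram frequencies (highest first):
  any: 17
  window: 10
  again: 9
  bag: 2
  because: 1
  cup: 1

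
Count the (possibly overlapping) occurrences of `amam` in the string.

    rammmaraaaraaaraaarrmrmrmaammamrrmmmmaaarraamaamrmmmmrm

0

Sliding a length-4 window over the 55 characters (52 positions):
  (no match at any position)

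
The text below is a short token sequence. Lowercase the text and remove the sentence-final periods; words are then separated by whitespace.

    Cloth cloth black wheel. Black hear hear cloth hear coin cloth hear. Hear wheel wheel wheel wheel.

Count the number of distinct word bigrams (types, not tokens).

17 tokens → 16 bigram windows in total.
Repeated bigrams (each contributes count−1 duplicates):
  wheel wheel: 3
  cloth hear: 2
  hear hear: 2
4 duplicate windows → 16 − 4 = 12 distinct.

12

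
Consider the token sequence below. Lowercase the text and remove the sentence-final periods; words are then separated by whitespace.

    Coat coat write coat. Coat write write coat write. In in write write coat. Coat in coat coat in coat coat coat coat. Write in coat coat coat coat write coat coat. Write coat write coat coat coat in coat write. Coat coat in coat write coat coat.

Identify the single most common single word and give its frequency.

"coat", 29 times

Unigram frequencies (highest first):
  coat: 29
  write: 12
  in: 7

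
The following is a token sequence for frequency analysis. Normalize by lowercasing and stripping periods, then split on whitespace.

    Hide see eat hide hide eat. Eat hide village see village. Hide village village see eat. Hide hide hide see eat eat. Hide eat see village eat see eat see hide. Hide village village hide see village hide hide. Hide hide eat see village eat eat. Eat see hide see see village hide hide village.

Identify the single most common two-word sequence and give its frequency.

Bigram frequencies (highest first):
  hide hide: 8
  see village: 5
  eat see: 5
  hide see: 4
  see eat: 4
  eat hide: 4
  … (9 more, each ≤ 4)

"hide hide", 8 times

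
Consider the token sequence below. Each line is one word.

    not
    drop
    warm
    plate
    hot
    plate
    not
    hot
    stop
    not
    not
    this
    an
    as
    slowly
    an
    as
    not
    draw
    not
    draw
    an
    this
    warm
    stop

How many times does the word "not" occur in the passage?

6

Scanning the 25 tokens for "not":
  position 1: not
  position 7: not
  position 10: not
  position 11: not
  position 18: not
  position 20: not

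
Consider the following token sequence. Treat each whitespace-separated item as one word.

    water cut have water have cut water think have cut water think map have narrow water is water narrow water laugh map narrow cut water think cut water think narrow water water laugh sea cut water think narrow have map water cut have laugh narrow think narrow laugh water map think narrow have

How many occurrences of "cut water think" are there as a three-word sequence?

Scanning the 51 overlapping trigram windows for "cut water think":
  position 6–8: cut water think
  position 10–12: cut water think
  position 24–26: cut water think
  position 27–29: cut water think
  position 35–37: cut water think

5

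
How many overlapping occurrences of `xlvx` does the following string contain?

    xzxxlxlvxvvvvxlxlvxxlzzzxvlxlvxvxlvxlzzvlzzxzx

4

Sliding a length-4 window over the 46 characters (43 positions):
  position 6–9: xlvx
  position 16–19: xlvx
  position 28–31: xlvx
  position 33–36: xlvx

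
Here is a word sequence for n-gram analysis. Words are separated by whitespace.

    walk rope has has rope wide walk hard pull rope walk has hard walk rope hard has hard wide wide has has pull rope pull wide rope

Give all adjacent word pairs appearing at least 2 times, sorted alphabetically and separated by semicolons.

has hard; has has; pull rope; walk rope

Bigram counts meeting the condition (at least 2 times):
  has hard: 2
  has has: 2
  pull rope: 2
  walk rope: 2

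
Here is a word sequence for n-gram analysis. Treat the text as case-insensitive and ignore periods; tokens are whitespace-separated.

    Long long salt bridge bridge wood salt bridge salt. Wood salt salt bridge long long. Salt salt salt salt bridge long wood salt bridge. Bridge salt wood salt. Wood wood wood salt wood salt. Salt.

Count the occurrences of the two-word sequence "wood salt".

6

Scanning the 34 overlapping bigram windows for "wood salt":
  position 6–7: wood salt
  position 10–11: wood salt
  position 22–23: wood salt
  position 27–28: wood salt
  position 31–32: wood salt
  position 33–34: wood salt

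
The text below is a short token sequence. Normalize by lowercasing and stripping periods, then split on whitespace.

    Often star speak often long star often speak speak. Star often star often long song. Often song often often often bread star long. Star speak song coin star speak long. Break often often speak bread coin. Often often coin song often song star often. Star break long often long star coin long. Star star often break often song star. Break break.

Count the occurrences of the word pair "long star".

4

Scanning the 60 overlapping bigram windows for "long star":
  position 5–6: long star
  position 23–24: long star
  position 49–50: long star
  position 52–53: long star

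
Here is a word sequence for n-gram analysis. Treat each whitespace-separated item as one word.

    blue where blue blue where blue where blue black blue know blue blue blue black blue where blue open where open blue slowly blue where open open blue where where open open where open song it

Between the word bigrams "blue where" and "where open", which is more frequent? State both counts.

"blue where": 6 occurrences
"where open": 4 occurrences

"blue where" (6 vs 4)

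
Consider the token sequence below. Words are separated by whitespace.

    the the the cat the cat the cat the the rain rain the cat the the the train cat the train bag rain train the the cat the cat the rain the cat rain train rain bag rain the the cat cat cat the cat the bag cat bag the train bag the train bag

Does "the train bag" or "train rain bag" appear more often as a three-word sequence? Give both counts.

"the train bag" (3 vs 1)

"the train bag": 3 occurrences
"train rain bag": 1 occurrence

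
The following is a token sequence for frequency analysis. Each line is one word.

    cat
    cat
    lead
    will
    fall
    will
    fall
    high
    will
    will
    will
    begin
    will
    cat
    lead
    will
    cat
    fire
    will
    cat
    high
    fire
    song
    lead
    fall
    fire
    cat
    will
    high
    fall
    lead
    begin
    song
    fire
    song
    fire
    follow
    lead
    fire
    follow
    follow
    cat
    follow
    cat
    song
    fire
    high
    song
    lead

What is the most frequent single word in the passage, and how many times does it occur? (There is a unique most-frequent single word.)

Unigram frequencies (highest first):
  will: 9
  cat: 8
  fire: 7
  lead: 6
  song: 5
  fall: 4
  … (3 more, each ≤ 4)

"will", 9 times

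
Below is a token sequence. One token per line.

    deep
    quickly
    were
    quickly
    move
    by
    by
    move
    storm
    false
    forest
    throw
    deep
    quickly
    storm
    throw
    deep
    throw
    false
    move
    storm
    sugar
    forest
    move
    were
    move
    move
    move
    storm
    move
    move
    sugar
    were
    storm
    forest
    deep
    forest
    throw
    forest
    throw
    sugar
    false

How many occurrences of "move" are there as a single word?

9

Scanning the 42 tokens for "move":
  position 5: move
  position 8: move
  position 20: move
  position 24: move
  position 26: move
  position 27: move
  position 28: move
  position 30: move
  position 31: move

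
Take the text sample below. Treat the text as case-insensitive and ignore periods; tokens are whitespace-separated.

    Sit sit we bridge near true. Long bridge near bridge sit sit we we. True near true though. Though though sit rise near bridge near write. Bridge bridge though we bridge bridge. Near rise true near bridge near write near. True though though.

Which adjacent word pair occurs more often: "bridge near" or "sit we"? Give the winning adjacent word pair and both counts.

"bridge near" (5 vs 2)

"bridge near": 5 occurrences
"sit we": 2 occurrences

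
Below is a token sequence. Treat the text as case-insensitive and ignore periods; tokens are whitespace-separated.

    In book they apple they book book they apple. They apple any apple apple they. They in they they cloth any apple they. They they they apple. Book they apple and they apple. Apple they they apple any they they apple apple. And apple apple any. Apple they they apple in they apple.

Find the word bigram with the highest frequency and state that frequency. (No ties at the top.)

Bigram frequencies (highest first):
  they apple: 10
  they they: 8
  apple they: 6
  apple apple: 4
  book they: 3
  apple any: 3
  … (14 more, each ≤ 3)

"they apple", 10 times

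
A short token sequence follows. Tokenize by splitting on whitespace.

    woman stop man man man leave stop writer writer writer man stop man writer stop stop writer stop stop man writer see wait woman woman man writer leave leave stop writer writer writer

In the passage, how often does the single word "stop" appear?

8

Scanning the 33 tokens for "stop":
  position 2: stop
  position 7: stop
  position 12: stop
  position 15: stop
  position 16: stop
  position 18: stop
  position 19: stop
  position 30: stop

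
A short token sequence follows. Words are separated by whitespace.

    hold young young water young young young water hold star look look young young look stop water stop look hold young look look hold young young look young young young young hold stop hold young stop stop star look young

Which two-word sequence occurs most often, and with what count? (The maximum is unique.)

"young young", 8 times

Bigram frequencies (highest first):
  young young: 8
  hold young: 4
  look young: 3
  young look: 3
  young water: 2
  star look: 2
  … (15 more, each ≤ 2)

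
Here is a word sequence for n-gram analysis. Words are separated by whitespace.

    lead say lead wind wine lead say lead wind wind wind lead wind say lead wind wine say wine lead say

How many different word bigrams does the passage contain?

10

21 tokens → 20 bigram windows in total.
Repeated bigrams (each contributes count−1 duplicates):
  lead wind: 4
  lead say: 3
  say lead: 3
  wind wind: 2
  wind wine: 2
  wine lead: 2
10 duplicate windows → 20 − 10 = 10 distinct.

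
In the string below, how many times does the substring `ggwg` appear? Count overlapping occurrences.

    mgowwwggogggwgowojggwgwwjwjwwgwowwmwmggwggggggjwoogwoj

Sliding a length-4 window over the 54 characters (51 positions):
  position 11–14: ggwg
  position 19–22: ggwg
  position 38–41: ggwg

3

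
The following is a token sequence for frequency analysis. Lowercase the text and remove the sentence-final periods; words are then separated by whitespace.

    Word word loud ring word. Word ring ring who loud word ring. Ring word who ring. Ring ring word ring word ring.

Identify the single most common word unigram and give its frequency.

"ring", 10 times

Unigram frequencies (highest first):
  ring: 10
  word: 8
  loud: 2
  who: 2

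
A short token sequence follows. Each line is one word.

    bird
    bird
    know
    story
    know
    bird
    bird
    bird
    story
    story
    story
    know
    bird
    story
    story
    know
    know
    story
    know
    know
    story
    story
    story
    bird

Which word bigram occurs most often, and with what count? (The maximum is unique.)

"story story", 5 times

Bigram frequencies (highest first):
  story story: 5
  story know: 4
  bird bird: 3
  know story: 3
  know bird: 2
  bird story: 2
  … (3 more, each ≤ 2)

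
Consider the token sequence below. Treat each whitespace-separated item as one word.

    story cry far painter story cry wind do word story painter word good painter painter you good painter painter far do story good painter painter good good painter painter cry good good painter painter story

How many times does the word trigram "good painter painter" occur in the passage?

Scanning the 33 overlapping trigram windows for "good painter painter":
  position 13–15: good painter painter
  position 17–19: good painter painter
  position 23–25: good painter painter
  position 27–29: good painter painter
  position 32–34: good painter painter

5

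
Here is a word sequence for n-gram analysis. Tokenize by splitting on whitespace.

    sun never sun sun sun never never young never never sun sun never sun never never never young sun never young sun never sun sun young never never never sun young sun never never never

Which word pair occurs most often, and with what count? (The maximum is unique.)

"never never", 8 times

Bigram frequencies (highest first):
  never never: 8
  sun never: 7
  never sun: 5
  sun sun: 4
  never young: 3
  young sun: 3
  … (2 more, each ≤ 2)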